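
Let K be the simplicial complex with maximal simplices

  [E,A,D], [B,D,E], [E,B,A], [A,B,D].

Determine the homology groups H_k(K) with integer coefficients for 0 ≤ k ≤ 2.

H_0 ≅ Z,  H_1 = 0,  H_2 ≅ Z.

Order the vertices as A < B < D < E. Listing each simplex with vertices in this order, K has dimension 2 with simplices:

  0-simplices (4): A, B, D, E
  1-simplices (6): AB, AD, AE, BD, BE, DE
  2-simplices (4): ABD, ABE, ADE, BDE

giving chain groups C_0 ≅ Z^4, C_1 ≅ Z^6, C_2 ≅ Z^4.

The boundary map ∂_1: C_1 → C_0 sends each edge [p,q] (with p < q) to q − p. For instance
  ∂BE = E − B.
As a 4×6 matrix over Z this has rank 3, with invariant factors (1,1,1).

∂_2: C_2 → C_1 maps a triangle to the signed sum of its edges. For instance
  ∂ADE = DE − AE + AD,
  ∂ABD = BD − AD + AB.
The resulting 6×4 matrix has rank 3, and its Smith normal form has invariant factors (1,1,1).

From H_k ≅ ker(∂_k) / im(∂_{k+1}) we obtain:

  H_0: rank C_0 − rank ∂_1 = 4 − 3 = 1, and the invariant factors of ∂_1 are all 1, so H_0 = Z.
  H_1: rank ker ∂_1 − rank ∂_2 = (6 − 3) − 3 = 0, and the invariant factors of ∂_2 are all 1, so H_1 = 0.
  H_2: rank ker ∂_2 − rank ∂_3 = (4 − 3) − 0 = 1, and there is no ∂_3, so H_2 = Z.

As a check, the Euler characteristic is 4 − 6 + 4 = 2, which agrees with 1 − 0 + 1 = 2.
(K is a triangulation of the 2-sphere S^2.)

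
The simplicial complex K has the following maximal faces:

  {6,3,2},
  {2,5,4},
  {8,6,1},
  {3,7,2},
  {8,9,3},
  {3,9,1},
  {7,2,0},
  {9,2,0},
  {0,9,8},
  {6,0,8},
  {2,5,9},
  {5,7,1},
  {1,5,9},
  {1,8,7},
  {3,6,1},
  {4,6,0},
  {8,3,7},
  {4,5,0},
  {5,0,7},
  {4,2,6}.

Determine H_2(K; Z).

Take the total order 0 < 1 < 2 < 3 < 4 < 5 < 6 < 7 < 8 < 9 on the vertex set. Then K (dimension 2) consists of the simplices:

  0-simplices (10): [0], [1], [2], [3], [4], [5], [6], [7], [8], [9]
  1-simplices (30): (30 of them)
  2-simplices (20): (20 of them)

giving chain groups C_0 ≅ Z^10, C_1 ≅ Z^30, C_2 ≅ Z^20.

Boundary ∂_1: C_1 → C_0 sends each edge [p,q] (with p < q) to q − p. For instance
  ∂[2,6] = [6] − [2].
The 10×30 boundary matrix has rank 9 and Smith normal form diag(1,1,1,1,1,1,1,1,1).

Boundary ∂_2: C_2 → C_1 maps a triangle to the signed sum of its edges. For instance
  ∂[2,3,6] = [3,6] − [2,6] + [2,3],
  ∂[0,4,6] = [4,6] − [0,6] + [0,4].
As a 30×20 matrix over Z this has rank 20, with invariant factors (1,1,1,1,1,1,1,1,1,1,1,1,1,1,1,1,1,1,1,2).

Now H_k = ker ∂_k / im ∂_{k+1}, so:

  H_2: rank ker ∂_2 − rank ∂_3 = (20 − 20) − 0 = 0, and there is no ∂_3, so H_2 ≅ 0.

(K is a triangulation of the Klein bottle.)

H_2 = 0.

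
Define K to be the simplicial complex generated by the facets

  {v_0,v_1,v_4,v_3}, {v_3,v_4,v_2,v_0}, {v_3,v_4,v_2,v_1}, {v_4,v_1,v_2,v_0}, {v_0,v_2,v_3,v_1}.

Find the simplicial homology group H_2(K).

K has 5 vertices, 10 edges, 10 triangles, 5 3-simplices.
rank ∂_2 = 6, rank ∂_3 = 4 ⇒ b_2 = 10 − 6 − 4 = 0; all invariant factors of ∂_3 are 1 so no torsion. So H_2 ≅ 0.

H_2 ≅ 0.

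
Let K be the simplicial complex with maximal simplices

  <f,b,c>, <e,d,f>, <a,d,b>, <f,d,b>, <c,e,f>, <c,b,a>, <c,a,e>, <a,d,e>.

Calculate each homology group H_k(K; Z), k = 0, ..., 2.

H_0 = Z,  H_1 = 0,  H_2 = Z.

Fix the vertex order a < b < c < d < e < f and write every simplex with vertices in increasing order. Then dim K = 2 and the simplices of K are:

  0-simplices (6): a, b, c, d, e, f
  1-simplices (12): ab, ac, ad, ae, bc, bd, bf, ce, cf, de, df, ef
  2-simplices (8): abc, abd, ace, ade, bcf, bdf, cef, def

Hence C_0 ≅ Z^6, C_1 ≅ Z^12, C_2 ≅ Z^8.

Boundary ∂_1: C_1 → C_0 maps an edge to its endpoints' difference, ∂[p,q] = q − p. For instance
  ∂ae = e − a.
The 6×12 boundary matrix has rank 5 and Smith normal form diag(1,1,1,1,1).

Boundary ∂_2: C_2 → C_1 acts by ∂[p,q,r] = [q,r] − [p,r] + [p,q]. For instance
  ∂bdf = df − bf + bd,
  ∂ade = de − ae + ad.
As a 12×8 matrix over Z this has rank 7, with invariant factors (1,1,1,1,1,1,1).

Computing H_k = (kernel of ∂_k) / (image of ∂_{k+1}):

  H_0: rank C_0 − rank ∂_1 = 6 − 5 = 1, and the invariant factors of ∂_1 are all 1, so H_0 ≅ Z.
  H_1: rank ker ∂_1 − rank ∂_2 = (12 − 5) − 7 = 0, and the invariant factors of ∂_2 are all 1, so H_1 ≅ 0.
  H_2: rank ker ∂_2 − rank ∂_3 = (8 − 7) − 0 = 1, and there is no ∂_3, so H_2 ≅ Z.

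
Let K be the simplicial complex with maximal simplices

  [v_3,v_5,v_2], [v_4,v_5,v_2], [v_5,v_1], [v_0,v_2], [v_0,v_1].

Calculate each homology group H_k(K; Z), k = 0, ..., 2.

H_0 ≅ Z,  H_1 ≅ Z,  H_2 = 0.

Order the vertices as v_0 < v_1 < v_2 < v_3 < v_4 < v_5. Listing each simplex with vertices in this order, K has dimension 2 with simplices:

  0-simplices (6): [v_0], [v_1], [v_2], [v_3], [v_4], [v_5]
  1-simplices (8): [v_0,v_1], [v_0,v_2], [v_1,v_5], [v_2,v_3], [v_2,v_4], [v_2,v_5], [v_3,v_5], [v_4,v_5]
  2-simplices (2): [v_2,v_3,v_5], [v_2,v_4,v_5]

so the chain groups are C_0 ≅ Z^6, C_1 ≅ Z^8, C_2 ≅ Z^2.

The boundary map ∂_1: C_1 → C_0 sends each edge [p,q] (with p < q) to q − p. For instance
  ∂[v_3,v_5] = [v_5] − [v_3].
The resulting 6×8 matrix has rank 5, and its Smith normal form has invariant factors (1,1,1,1,1).

The boundary map ∂_2: C_2 → C_1 sends each 2-simplex [p,q,r] to [q,r] − [p,r] + [p,q]. For instance
  ∂[v_2,v_4,v_5] = [v_4,v_5] − [v_2,v_5] + [v_2,v_4],
  ∂[v_2,v_3,v_5] = [v_3,v_5] − [v_2,v_5] + [v_2,v_3].
As a 8×2 matrix over Z this has rank 2, with invariant factors (1,1).

From H_k ≅ ker(∂_k) / im(∂_{k+1}) we obtain:

  H_0: rank C_0 − rank ∂_1 = 6 − 5 = 1, and the invariant factors of ∂_1 are all 1, so H_0 ≅ Z.
  H_1: rank ker ∂_1 − rank ∂_2 = (8 − 5) − 2 = 1, and the invariant factors of ∂_2 are all 1, so H_1 ≅ Z.
  H_2: rank ker ∂_2 − rank ∂_3 = (2 − 2) − 0 = 0, and there is no ∂_3, so H_2 ≅ 0.

As a check, the Euler characteristic is 6 − 8 + 2 = 0, which agrees with 1 − 1 + 0 = 0.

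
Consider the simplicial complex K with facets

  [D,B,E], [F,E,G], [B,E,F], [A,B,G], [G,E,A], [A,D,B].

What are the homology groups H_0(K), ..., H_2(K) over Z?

H_0 ≅ Z,  H_1 ≅ Z,  H_2 = 0.

We work with the vertex ordering A < B < D < E < F < G. The simplices of K, each written with vertices in increasing order, are:

  0-simplices (6): A, B, D, E, F, G
  1-simplices (12): AB, AD, AE, AG, BD, BE, BF, BG, DE, EF, EG, FG
  2-simplices (6): ABD, ABG, AEG, BDE, BEF, EFG

Hence C_0 ≅ Z^6, C_1 ≅ Z^12, C_2 ≅ Z^6.

The boundary map ∂_1: C_1 → C_0 is given by ∂[p,q] = [q] − [p].
The 6×12 boundary matrix has rank 5 and Smith normal form diag(1,1,1,1,1).

The boundary map ∂_2: C_2 → C_1 sends each 2-simplex [p,q,r] to [q,r] − [p,r] + [p,q]. For instance
  ∂ABD = BD − AD + AB,
  ∂ABG = BG − AG + AB.
The resulting 12×6 matrix has rank 6, and its Smith normal form has invariant factors (1,1,1,1,1,1).

From H_k ≅ ker(∂_k) / im(∂_{k+1}) we obtain:

  H_0: rank C_0 − rank ∂_1 = 6 − 5 = 1, and the invariant factors of ∂_1 are all 1, so H_0 = Z.
  H_1: rank ker ∂_1 − rank ∂_2 = (12 − 5) − 6 = 1, and the invariant factors of ∂_2 are all 1, so H_1 = Z.
  H_2: rank ker ∂_2 − rank ∂_3 = (6 − 6) − 0 = 0, and there is no ∂_3, so H_2 = 0.

(K is a triangulation of the cylinder S^1 x I.)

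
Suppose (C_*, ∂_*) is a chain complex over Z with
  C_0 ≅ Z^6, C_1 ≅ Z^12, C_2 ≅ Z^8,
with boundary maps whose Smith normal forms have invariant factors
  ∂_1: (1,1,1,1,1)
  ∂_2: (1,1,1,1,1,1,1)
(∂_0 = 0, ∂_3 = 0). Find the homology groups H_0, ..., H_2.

H_0 = Z,  H_1 = 0,  H_2 = Z.

H_0: b_0 = 6 − 0 − 5 = 1; torsion from ∂_1 factors > 1: none. So H_0 = Z.
H_1: b_1 = 12 − 5 − 7 = 0; torsion from ∂_2 factors > 1: none. So H_1 = 0.
H_2: b_2 = 8 − 7 − 0 = 1; torsion from ∂_3 factors > 1: none. So H_2 = Z.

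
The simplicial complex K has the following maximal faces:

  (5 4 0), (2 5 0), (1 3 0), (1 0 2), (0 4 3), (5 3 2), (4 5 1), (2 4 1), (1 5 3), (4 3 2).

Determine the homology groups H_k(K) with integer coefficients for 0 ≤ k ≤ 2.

H_0 = Z,  H_1 = Z/2,  H_2 = 0.

Fix the vertex order 0 < 1 < 2 < 3 < 4 < 5 and write every simplex with vertices in increasing order. Then dim K = 2 and the simplices of K are:

  0-simplices (6): [0], [1], [2], [3], [4], [5]
  1-simplices (15): [0,1], [0,2], [0,3], [0,4], [0,5], [1,2], [1,3], [1,4], [1,5], [2,3], [2,4], [2,5], [3,4], [3,5], [4,5]
  2-simplices (10): [0,1,2], [0,1,3], [0,2,5], [0,3,4], [0,4,5], [1,2,4], [1,3,5], [1,4,5], [2,3,4], [2,3,5]

giving chain groups C_0 ≅ Z^6, C_1 ≅ Z^15, C_2 ≅ Z^10.

The boundary map ∂_1: C_1 → C_0 maps an edge to its endpoints' difference, ∂[p,q] = q − p. For instance
  ∂[2,4] = [4] − [2].
The resulting 6×15 matrix has rank 5, and its Smith normal form has invariant factors (1,1,1,1,1).

∂_2: C_2 → C_1 maps a triangle to the signed sum of its edges. For instance
  ∂[0,1,3] = [1,3] − [0,3] + [0,1],
  ∂[0,2,5] = [2,5] − [0,5] + [0,2].
As a 15×10 matrix over Z this has rank 10, with invariant factors (1,1,1,1,1,1,1,1,1,2).

Computing H_k = (kernel of ∂_k) / (image of ∂_{k+1}):

  H_0: rank C_0 − rank ∂_1 = 6 − 5 = 1, and the invariant factors of ∂_1 are all 1, so H_0 ≅ Z.
  H_1: rank ker ∂_1 − rank ∂_2 = (15 − 5) − 10 = 0, and ∂_2 has invariant factor 2 > 1, so H_1 ≅ Z/2.
  H_2: rank ker ∂_2 − rank ∂_3 = (10 − 10) − 0 = 0, and there is no ∂_3, so H_2 ≅ 0.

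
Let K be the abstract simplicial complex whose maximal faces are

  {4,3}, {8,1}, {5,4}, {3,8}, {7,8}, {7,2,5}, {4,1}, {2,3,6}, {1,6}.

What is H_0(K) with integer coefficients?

H_0 ≅ Z.

Order the vertices as 1 < 2 < 3 < 4 < 5 < 6 < 7 < 8. Listing each simplex with vertices in this order, K has dimension 2 with simplices:

  0-simplices (8): [1], [2], [3], [4], [5], [6], [7], [8]
  1-simplices (13): [1,4], [1,6], [1,8], [2,3], [2,5], [2,6], [2,7], [3,4], [3,6], [3,8], [4,5], [5,7], [7,8]
  2-simplices (2): [2,3,6], [2,5,7]

giving chain groups C_0 ≅ Z^8, C_1 ≅ Z^13, C_2 ≅ Z^2.

The boundary map ∂_1: C_1 → C_0 sends each edge [p,q] (with p < q) to q − p. For instance
  ∂[2,3] = [3] − [2].
The 8×13 boundary matrix has rank 7 and Smith normal form diag(1,1,1,1,1,1,1).

The boundary map ∂_2: C_2 → C_1 sends each 2-simplex [p,q,r] to [q,r] − [p,r] + [p,q]. For instance
  ∂[2,3,6] = [3,6] − [2,6] + [2,3],
  ∂[2,5,7] = [5,7] − [2,7] + [2,5].
This gives a 13×2 integer matrix of rank 2; reducing to Smith normal form yields diagonal entries (1,1).

From H_k ≅ ker(∂_k) / im(∂_{k+1}) we obtain:

  H_0: rank C_0 − rank ∂_1 = 8 − 7 = 1, and the invariant factors of ∂_1 are all 1, so H_0 = Z.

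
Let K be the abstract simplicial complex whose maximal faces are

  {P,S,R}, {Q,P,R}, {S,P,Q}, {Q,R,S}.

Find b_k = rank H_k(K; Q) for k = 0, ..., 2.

Order the vertices as P < Q < R < S. Listing each simplex with vertices in this order, K has dimension 2 with simplices:

  0-simplices (4): P, Q, R, S
  1-simplices (6): PQ, PR, PS, QR, QS, RS
  2-simplices (4): PQR, PQS, PRS, QRS

so the chain groups are C_0 ≅ Z^4, C_1 ≅ Z^6, C_2 ≅ Z^4.

The boundary map ∂_1: C_1 → C_0 sends each edge [p,q] (with p < q) to q − p. For instance
  ∂PS = S − P.
The 4×6 boundary matrix has rank 3 and Smith normal form diag(1,1,1).

The boundary map ∂_2: C_2 → C_1 acts by ∂[p,q,r] = [q,r] − [p,r] + [p,q]. For instance
  ∂QRS = RS − QS + QR,
  ∂PRS = RS − PS + PR.
This gives a 6×4 integer matrix of rank 3; reducing to Smith normal form yields diagonal entries (1,1,1).

Reading off H_k = ker ∂_k / im ∂_{k+1}:

  H_0: rank C_0 − rank ∂_1 = 4 − 3 = 1, and the invariant factors of ∂_1 are all 1, so H_0 = Z.
  H_1: rank ker ∂_1 − rank ∂_2 = (6 − 3) − 3 = 0, and the invariant factors of ∂_2 are all 1, so H_1 = 0.
  H_2: rank ker ∂_2 − rank ∂_3 = (4 − 3) − 0 = 1, and there is no ∂_3, so H_2 = Z.

Hence the Betti numbers are b_0 = 1, b_1 = 0, b_2 = 1.

b_0 = 1, b_1 = 0, b_2 = 1.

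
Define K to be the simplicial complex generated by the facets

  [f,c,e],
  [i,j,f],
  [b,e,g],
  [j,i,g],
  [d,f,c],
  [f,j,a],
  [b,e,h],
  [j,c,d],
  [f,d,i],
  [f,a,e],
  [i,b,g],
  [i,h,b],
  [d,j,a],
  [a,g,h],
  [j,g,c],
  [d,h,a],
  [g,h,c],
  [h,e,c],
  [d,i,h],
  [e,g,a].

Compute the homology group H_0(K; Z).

H_0 ≅ Z.

Take the total order a < b < c < d < e < f < g < h < i < j on the vertex set. Then K (dimension 2) consists of the simplices:

  0-simplices (10): a, b, c, d, e, f, g, h, i, j
  1-simplices (30): ad, ae, af, ag, ah, aj, be, bg, bh, bi, cd, ce, cf, cg, ch, cj, df, dh, di, dj, ef, eg, eh, fi, fj, gh, gi, gj, hi, ij
  2-simplices (20): adh, adj, aef, aeg, afj, agh, beg, beh, bgi, bhi, cdf, cdj, cef, ceh, cgh, cgj, dfi, dhi, fij, gij

Hence C_0 ≅ Z^10, C_1 ≅ Z^30, C_2 ≅ Z^20.

Boundary ∂_1: C_1 → C_0 maps an edge to its endpoints' difference, ∂[p,q] = q − p. For instance
  ∂aj = j − a.
The 10×30 boundary matrix has rank 9 and Smith normal form diag(1,1,1,1,1,1,1,1,1).

The boundary map ∂_2: C_2 → C_1 sends each 2-simplex [p,q,r] to [q,r] − [p,r] + [p,q]. For instance
  ∂fij = ij − fj + fi,
  ∂beh = eh − bh + be.
The 30×20 boundary matrix has rank 20 and Smith normal form diag(1,1,1,1,1,1,1,1,1,1,1,1,1,1,1,1,1,1,1,2).

Now H_k = ker ∂_k / im ∂_{k+1}, so:

  H_0: rank C_0 − rank ∂_1 = 10 − 9 = 1, and the invariant factors of ∂_1 are all 1, so H_0 ≅ Z.

(K is a triangulation of the Klein bottle.)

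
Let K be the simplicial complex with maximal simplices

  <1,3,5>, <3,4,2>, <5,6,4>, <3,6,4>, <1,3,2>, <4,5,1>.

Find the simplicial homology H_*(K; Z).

K has 6 vertices, 12 edges, 6 triangles.
rank ∂_0 = 0, rank ∂_1 = 5 ⇒ b_0 = 6 − 0 − 5 = 1; all invariant factors of ∂_1 are 1 so no torsion. So H_0 ≅ Z.
rank ∂_1 = 5, rank ∂_2 = 6 ⇒ b_1 = 12 − 5 − 6 = 1; all invariant factors of ∂_2 are 1 so no torsion. So H_1 ≅ Z.
rank ∂_2 = 6, rank ∂_3 = 0 ⇒ b_2 = 6 − 6 − 0 = 0. So H_2 ≅ 0.

H_0 = Z,  H_1 = Z,  H_2 = 0.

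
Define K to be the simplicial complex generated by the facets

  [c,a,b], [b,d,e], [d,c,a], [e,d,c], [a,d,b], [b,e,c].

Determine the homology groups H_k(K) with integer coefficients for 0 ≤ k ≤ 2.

H_0 = Z,  H_1 = 0,  H_2 = Z.

K has 5 vertices, 9 edges, 6 triangles.
rank ∂_0 = 0, rank ∂_1 = 4 ⇒ b_0 = 5 − 0 − 4 = 1; all invariant factors of ∂_1 are 1 so no torsion. So H_0 = Z.
rank ∂_1 = 4, rank ∂_2 = 5 ⇒ b_1 = 9 − 4 − 5 = 0; all invariant factors of ∂_2 are 1 so no torsion. So H_1 = 0.
rank ∂_2 = 5, rank ∂_3 = 0 ⇒ b_2 = 6 − 5 − 0 = 1. So H_2 = Z.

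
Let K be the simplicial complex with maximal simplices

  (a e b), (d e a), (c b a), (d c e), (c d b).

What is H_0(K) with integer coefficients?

K has 5 vertices, 10 edges, 5 triangles.
rank ∂_0 = 0, rank ∂_1 = 4 ⇒ b_0 = 5 − 0 − 4 = 1; all invariant factors of ∂_1 are 1 so no torsion. So H_0 = Z.

H_0 = Z.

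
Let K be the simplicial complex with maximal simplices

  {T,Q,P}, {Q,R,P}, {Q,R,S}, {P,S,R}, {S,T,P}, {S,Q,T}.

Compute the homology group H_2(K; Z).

We work with the vertex ordering P < Q < R < S < T. The simplices of K, each written with vertices in increasing order, are:

  0-simplices (5): P, Q, R, S, T
  1-simplices (9): PQ, PR, PS, PT, QR, QS, QT, RS, ST
  2-simplices (6): PQR, PQT, PRS, PST, QRS, QST

Hence C_0 ≅ Z^5, C_1 ≅ Z^9, C_2 ≅ Z^6.

Boundary ∂_1: C_1 → C_0 maps an edge to its endpoints' difference, ∂[p,q] = q − p. For instance
  ∂PR = R − P.
The resulting 5×9 matrix has rank 4, and its Smith normal form has invariant factors (1,1,1,1).

Boundary ∂_2: C_2 → C_1 sends each 2-simplex [p,q,r] to [q,r] − [p,r] + [p,q]. For instance
  ∂PQT = QT − PT + PQ,
  ∂QRS = RS − QS + QR.
The resulting 9×6 matrix has rank 5, and its Smith normal form has invariant factors (1,1,1,1,1).

Now H_k = ker ∂_k / im ∂_{k+1}, so:

  H_2: rank ker ∂_2 − rank ∂_3 = (6 − 5) − 0 = 1, and there is no ∂_3, so H_2 ≅ Z.

H_2 = Z.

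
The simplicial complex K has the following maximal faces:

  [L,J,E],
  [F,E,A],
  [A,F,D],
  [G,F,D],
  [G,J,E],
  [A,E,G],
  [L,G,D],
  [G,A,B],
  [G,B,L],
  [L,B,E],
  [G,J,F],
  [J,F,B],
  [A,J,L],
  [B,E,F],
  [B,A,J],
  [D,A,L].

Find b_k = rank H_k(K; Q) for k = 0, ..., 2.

We work with the vertex ordering A < B < D < E < F < G < J < L. The simplices of K, each written with vertices in increasing order, are:

  0-simplices (8): A, B, D, E, F, G, J, L
  1-simplices (24): AB, AD, AE, AF, AG, AJ, AL, BE, BF, BG, BJ, BL, DF, DG, DL, EF, EG, EJ, EL, FG, FJ, GJ, GL, JL
  2-simplices (16): ABG, ABJ, ADF, ADL, AEF, AEG, AJL, BEF, BEL, BFJ, BGL, DFG, DGL, EGJ, EJL, FGJ

so the chain groups are C_0 ≅ Z^8, C_1 ≅ Z^24, C_2 ≅ Z^16.

∂_1: C_1 → C_0 sends each edge [p,q] (with p < q) to q − p. For instance
  ∂AE = E − A.
The resulting 8×24 matrix has rank 7, and its Smith normal form has invariant factors (1,1,1,1,1,1,1).

∂_2: C_2 → C_1 maps a triangle to the signed sum of its edges. For instance
  ∂ABG = BG − AG + AB,
  ∂EGJ = GJ − EJ + EG.
The resulting 24×16 matrix has rank 15, and its Smith normal form has invariant factors (1,1,1,1,1,1,1,1,1,1,1,1,1,1,1).

Now H_k = ker ∂_k / im ∂_{k+1}, so:

  H_0: rank C_0 − rank ∂_1 = 8 − 7 = 1, and the invariant factors of ∂_1 are all 1, so H_0 ≅ Z.
  H_1: rank ker ∂_1 − rank ∂_2 = (24 − 7) − 15 = 2, and the invariant factors of ∂_2 are all 1, so H_1 ≅ Z^2.
  H_2: rank ker ∂_2 − rank ∂_3 = (16 − 15) − 0 = 1, and there is no ∂_3, so H_2 ≅ Z.

(K is a triangulation of the torus T^2.)

Hence the Betti numbers are b_0 = 1, b_1 = 2, b_2 = 1.

b_0 = 1, b_1 = 2, b_2 = 1.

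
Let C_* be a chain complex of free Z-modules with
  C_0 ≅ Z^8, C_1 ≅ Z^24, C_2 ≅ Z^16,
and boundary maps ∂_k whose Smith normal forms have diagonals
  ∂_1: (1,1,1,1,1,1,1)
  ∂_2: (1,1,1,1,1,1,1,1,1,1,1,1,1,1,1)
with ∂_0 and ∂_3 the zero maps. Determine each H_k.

H_0 = Z,  H_1 = Z^2,  H_2 = Z.

H_0: b_0 = 8 − 0 − 7 = 1; torsion from ∂_1 factors > 1: none. So H_0 = Z.
H_1: b_1 = 24 − 7 − 15 = 2; torsion from ∂_2 factors > 1: none. So H_1 = Z^2.
H_2: b_2 = 16 − 15 − 0 = 1; torsion from ∂_3 factors > 1: none. So H_2 = Z.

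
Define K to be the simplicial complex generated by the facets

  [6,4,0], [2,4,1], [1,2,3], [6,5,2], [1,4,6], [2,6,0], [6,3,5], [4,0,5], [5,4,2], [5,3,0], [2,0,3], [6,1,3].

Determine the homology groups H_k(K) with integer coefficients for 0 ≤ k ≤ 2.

H_0 ≅ Z,  H_1 ≅ Z_2,  H_2 = 0.

K has 7 vertices, 18 edges, 12 triangles.
rank ∂_0 = 0, rank ∂_1 = 6 ⇒ b_0 = 7 − 0 − 6 = 1; all invariant factors of ∂_1 are 1 so no torsion. So H_0 ≅ Z.
rank ∂_1 = 6, rank ∂_2 = 12 ⇒ b_1 = 18 − 6 − 12 = 0; ∂_2 has invariant factor(s) [2] giving torsion. So H_1 ≅ Z_2.
rank ∂_2 = 12, rank ∂_3 = 0 ⇒ b_2 = 12 − 12 − 0 = 0. So H_2 ≅ 0.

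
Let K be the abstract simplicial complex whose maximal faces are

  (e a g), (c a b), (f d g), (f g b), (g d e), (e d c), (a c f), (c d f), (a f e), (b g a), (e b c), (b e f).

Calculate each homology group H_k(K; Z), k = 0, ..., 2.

H_0 ≅ Z,  H_1 ≅ Z/2,  H_2 = 0.

Order the vertices as a < b < c < d < e < f < g. Listing each simplex with vertices in this order, K has dimension 2 with simplices:

  0-simplices (7): a, b, c, d, e, f, g
  1-simplices (18): ab, ac, ae, af, ag, bc, be, bf, bg, cd, ce, cf, de, df, dg, ef, eg, fg
  2-simplices (12): abc, abg, acf, aef, aeg, bce, bef, bfg, cde, cdf, deg, dfg

Hence C_0 ≅ Z^7, C_1 ≅ Z^18, C_2 ≅ Z^12.

Boundary ∂_1: C_1 → C_0 sends each edge [p,q] (with p < q) to q − p. For instance
  ∂eg = g − e.
The 7×18 boundary matrix has rank 6 and Smith normal form diag(1,1,1,1,1,1).

Boundary ∂_2: C_2 → C_1 maps a triangle to the signed sum of its edges. For instance
  ∂cde = de − ce + cd,
  ∂aef = ef − af + ae.
As a 18×12 matrix over Z this has rank 12, with invariant factors (1,1,1,1,1,1,1,1,1,1,1,2).

From H_k ≅ ker(∂_k) / im(∂_{k+1}) we obtain:

  H_0: rank C_0 − rank ∂_1 = 7 − 6 = 1, and the invariant factors of ∂_1 are all 1, so H_0 ≅ Z.
  H_1: rank ker ∂_1 − rank ∂_2 = (18 − 6) − 12 = 0, and ∂_2 has invariant factor 2 > 1, so H_1 ≅ Z/2.
  H_2: rank ker ∂_2 − rank ∂_3 = (12 − 12) − 0 = 0, and there is no ∂_3, so H_2 ≅ 0.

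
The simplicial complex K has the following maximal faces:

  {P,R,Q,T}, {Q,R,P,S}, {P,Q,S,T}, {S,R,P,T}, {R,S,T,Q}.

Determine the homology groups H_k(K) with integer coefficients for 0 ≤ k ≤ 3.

Take the total order P < Q < R < S < T on the vertex set. Then K (dimension 3) consists of the simplices:

  0-simplices (5): P, Q, R, S, T
  1-simplices (10): PQ, PR, PS, PT, QR, QS, QT, RS, RT, ST
  2-simplices (10): PQR, PQS, PQT, PRS, PRT, PST, QRS, QRT, QST, RST
  3-simplices (5): PQRS, PQRT, PQST, PRST, QRST

so the chain groups are C_0 ≅ Z^5, C_1 ≅ Z^10, C_2 ≅ Z^10, C_3 ≅ Z^5.

Boundary ∂_1: C_1 → C_0 sends each edge [p,q] (with p < q) to q − p. For instance
  ∂PS = S − P.
The 5×10 boundary matrix has rank 4 and Smith normal form diag(1,1,1,1).

The boundary map ∂_2: C_2 → C_1 acts by ∂[p,q,r] = [q,r] − [p,r] + [p,q]. For instance
  ∂PQS = QS − PS + PQ,
  ∂RST = ST − RT + RS.
The 10×10 boundary matrix has rank 6 and Smith normal form diag(1,1,1,1,1,1).

The boundary map ∂_3: C_3 → C_2 sends each 3-simplex σ to the alternating sum Σ_i (−1)^i (σ with its i-th vertex removed). For instance
  ∂QRST = RST − QST + QRT − QRS,
  ∂PQRT = QRT − PRT + PQT − PQR.
The 10×5 boundary matrix has rank 4 and Smith normal form diag(1,1,1,1).

Now H_k = ker ∂_k / im ∂_{k+1}, so:

  H_0: rank C_0 − rank ∂_1 = 5 − 4 = 1, and the invariant factors of ∂_1 are all 1, so H_0 ≅ Z.
  H_1: rank ker ∂_1 − rank ∂_2 = (10 − 4) − 6 = 0, and the invariant factors of ∂_2 are all 1, so H_1 ≅ 0.
  H_2: rank ker ∂_2 − rank ∂_3 = (10 − 6) − 4 = 0, and the invariant factors of ∂_3 are all 1, so H_2 ≅ 0.
  H_3: rank ker ∂_3 − rank ∂_4 = (5 − 4) − 0 = 1, and there is no ∂_4, so H_3 ≅ Z.

(K is a triangulation of the 3-sphere S^3.)

H_0 = Z,  H_1 = 0,  H_2 = 0,  H_3 = Z.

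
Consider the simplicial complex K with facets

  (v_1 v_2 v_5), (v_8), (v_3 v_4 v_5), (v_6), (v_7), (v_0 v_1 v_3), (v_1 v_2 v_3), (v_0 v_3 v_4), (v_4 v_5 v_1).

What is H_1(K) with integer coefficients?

Take the total order v_0 < v_1 < v_2 < v_3 < v_4 < v_5 < v_6 < v_7 < v_8 on the vertex set. Then K (dimension 2) consists of the simplices:

  0-simplices (9): [v_0], [v_1], [v_2], [v_3], [v_4], [v_5], [v_6], [v_7], [v_8]
  1-simplices (12): [v_0,v_1], [v_0,v_3], [v_0,v_4], [v_1,v_2], [v_1,v_3], [v_1,v_4], [v_1,v_5], [v_2,v_3], [v_2,v_5], [v_3,v_4], [v_3,v_5], [v_4,v_5]
  2-simplices (6): [v_0,v_1,v_3], [v_0,v_3,v_4], [v_1,v_2,v_3], [v_1,v_2,v_5], [v_1,v_4,v_5], [v_3,v_4,v_5]

so the chain groups are C_0 ≅ Z^9, C_1 ≅ Z^12, C_2 ≅ Z^6.

The boundary map ∂_1: C_1 → C_0 maps an edge to its endpoints' difference, ∂[p,q] = q − p.
This gives a 9×12 integer matrix of rank 5; reducing to Smith normal form yields diagonal entries (1,1,1,1,1).

Boundary ∂_2: C_2 → C_1 sends each 2-simplex [p,q,r] to [q,r] − [p,r] + [p,q]. For instance
  ∂[v_1,v_2,v_5] = [v_2,v_5] − [v_1,v_5] + [v_1,v_2],
  ∂[v_3,v_4,v_5] = [v_4,v_5] − [v_3,v_5] + [v_3,v_4].
As a 12×6 matrix over Z this has rank 6, with invariant factors (1,1,1,1,1,1).

From H_k ≅ ker(∂_k) / im(∂_{k+1}) we obtain:

  H_1: rank ker ∂_1 − rank ∂_2 = (12 − 5) − 6 = 1, and the invariant factors of ∂_2 are all 1, so H_1 ≅ Z.

H_1 ≅ Z.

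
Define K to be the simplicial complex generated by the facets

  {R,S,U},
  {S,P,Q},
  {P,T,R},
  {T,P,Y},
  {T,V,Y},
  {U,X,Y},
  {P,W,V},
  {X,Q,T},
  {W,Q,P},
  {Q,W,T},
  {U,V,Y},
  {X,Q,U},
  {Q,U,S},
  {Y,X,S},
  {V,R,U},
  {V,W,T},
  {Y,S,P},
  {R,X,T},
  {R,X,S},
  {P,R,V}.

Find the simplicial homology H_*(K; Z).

H_0 ≅ Z,  H_1 ≅ Z ⊕ Z_2,  H_2 = 0.

We work with the vertex ordering P < Q < R < S < T < U < V < W < X < Y. The simplices of K, each written with vertices in increasing order, are:

  0-simplices (10): P, Q, R, S, T, U, V, W, X, Y
  1-simplices (30): PQ, PR, PS, PT, PV, PW, PY, QS, QT, QU, QW, QX, RS, RT, RU, RV, RX, SU, SX, SY, TV, TW, TX, TY, UV, UX, UY, VW, VY, XY
  2-simplices (20): PQS, PQW, PRT, PRV, PSY, PTY, PVW, QSU, QTW, QTX, QUX, RSU, RSX, RTX, RUV, SXY, TVW, TVY, UVY, UXY

so the chain groups are C_0 ≅ Z^10, C_1 ≅ Z^30, C_2 ≅ Z^20.

Boundary ∂_1: C_1 → C_0 maps an edge to its endpoints' difference, ∂[p,q] = q − p. For instance
  ∂QX = X − Q.
As a 10×30 matrix over Z this has rank 9, with invariant factors (1,1,1,1,1,1,1,1,1).

The boundary map ∂_2: C_2 → C_1 acts by ∂[p,q,r] = [q,r] − [p,r] + [p,q]. For instance
  ∂UVY = VY − UY + UV,
  ∂QSU = SU − QU + QS.
This gives a 30×20 integer matrix of rank 20; reducing to Smith normal form yields diagonal entries (1,1,1,1,1,1,1,1,1,1,1,1,1,1,1,1,1,1,1,2).

Computing H_k = (kernel of ∂_k) / (image of ∂_{k+1}):

  H_0: rank C_0 − rank ∂_1 = 10 − 9 = 1, and the invariant factors of ∂_1 are all 1, so H_0 = Z.
  H_1: rank ker ∂_1 − rank ∂_2 = (30 − 9) − 20 = 1, and ∂_2 has invariant factor 2 > 1, so H_1 = Z ⊕ Z_2.
  H_2: rank ker ∂_2 − rank ∂_3 = (20 − 20) − 0 = 0, and there is no ∂_3, so H_2 = 0.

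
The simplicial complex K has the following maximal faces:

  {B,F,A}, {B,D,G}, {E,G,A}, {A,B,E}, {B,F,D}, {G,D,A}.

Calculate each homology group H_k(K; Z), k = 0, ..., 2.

Take the total order A < B < D < E < F < G on the vertex set. Then K (dimension 2) consists of the simplices:

  0-simplices (6): A, B, D, E, F, G
  1-simplices (12): AB, AD, AE, AF, AG, BD, BE, BF, BG, DF, DG, EG
  2-simplices (6): ABE, ABF, ADG, AEG, BDF, BDG

Hence C_0 ≅ Z^6, C_1 ≅ Z^12, C_2 ≅ Z^6.

∂_1: C_1 → C_0 sends each edge [p,q] (with p < q) to q − p.
The 6×12 boundary matrix has rank 5 and Smith normal form diag(1,1,1,1,1).

∂_2: C_2 → C_1 acts by ∂[p,q,r] = [q,r] − [p,r] + [p,q]. For instance
  ∂BDG = DG − BG + BD,
  ∂ABF = BF − AF + AB.
The 12×6 boundary matrix has rank 6 and Smith normal form diag(1,1,1,1,1,1).

Now H_k = ker ∂_k / im ∂_{k+1}, so:

  H_0: rank C_0 − rank ∂_1 = 6 − 5 = 1, and the invariant factors of ∂_1 are all 1, so H_0 ≅ Z.
  H_1: rank ker ∂_1 − rank ∂_2 = (12 − 5) − 6 = 1, and the invariant factors of ∂_2 are all 1, so H_1 ≅ Z.
  H_2: rank ker ∂_2 − rank ∂_3 = (6 − 6) − 0 = 0, and there is no ∂_3, so H_2 ≅ 0.

H_0 ≅ Z,  H_1 ≅ Z,  H_2 = 0.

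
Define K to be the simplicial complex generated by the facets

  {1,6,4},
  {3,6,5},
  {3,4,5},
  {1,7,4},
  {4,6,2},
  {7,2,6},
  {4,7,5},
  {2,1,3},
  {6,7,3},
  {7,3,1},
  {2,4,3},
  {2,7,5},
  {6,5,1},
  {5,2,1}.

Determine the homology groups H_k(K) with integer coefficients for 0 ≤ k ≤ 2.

Fix the vertex order 1 < 2 < 3 < 4 < 5 < 6 < 7 and write every simplex with vertices in increasing order. Then dim K = 2 and the simplices of K are:

  0-simplices (7): [1], [2], [3], [4], [5], [6], [7]
  1-simplices (21): [1,2], [1,3], [1,4], [1,5], [1,6], [1,7], [2,3], [2,4], [2,5], [2,6], [2,7], [3,4], [3,5], [3,6], [3,7], [4,5], [4,6], [4,7], [5,6], [5,7], [6,7]
  2-simplices (14): [1,2,3], [1,2,5], [1,3,7], [1,4,6], [1,4,7], [1,5,6], [2,3,4], [2,4,6], [2,5,7], [2,6,7], [3,4,5], [3,5,6], [3,6,7], [4,5,7]

Hence C_0 ≅ Z^7, C_1 ≅ Z^21, C_2 ≅ Z^14.

Boundary ∂_1: C_1 → C_0 sends each edge [p,q] (with p < q) to q − p.
As a 7×21 matrix over Z this has rank 6, with invariant factors (1,1,1,1,1,1).

Boundary ∂_2: C_2 → C_1 sends each 2-simplex [p,q,r] to [q,r] − [p,r] + [p,q]. For instance
  ∂[3,4,5] = [4,5] − [3,5] + [3,4],
  ∂[2,5,7] = [5,7] − [2,7] + [2,5].
As a 21×14 matrix over Z this has rank 13, with invariant factors (1,1,1,1,1,1,1,1,1,1,1,1,1).

From H_k ≅ ker(∂_k) / im(∂_{k+1}) we obtain:

  H_0: rank C_0 − rank ∂_1 = 7 − 6 = 1, and the invariant factors of ∂_1 are all 1, so H_0 = Z.
  H_1: rank ker ∂_1 − rank ∂_2 = (21 − 6) − 13 = 2, and the invariant factors of ∂_2 are all 1, so H_1 = Z^2.
  H_2: rank ker ∂_2 − rank ∂_3 = (14 − 13) − 0 = 1, and there is no ∂_3, so H_2 = Z.

H_0 = Z,  H_1 = Z^2,  H_2 = Z.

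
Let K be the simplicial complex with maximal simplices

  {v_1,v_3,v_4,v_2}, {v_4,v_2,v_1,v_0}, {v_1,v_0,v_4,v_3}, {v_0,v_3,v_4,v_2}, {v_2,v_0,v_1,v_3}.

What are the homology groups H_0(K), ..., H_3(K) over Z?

H_0 ≅ Z,  H_1 = 0,  H_2 = 0,  H_3 ≅ Z.

Fix the vertex order v_0 < v_1 < v_2 < v_3 < v_4 and write every simplex with vertices in increasing order. Then dim K = 3 and the simplices of K are:

  0-simplices (5): [v_0], [v_1], [v_2], [v_3], [v_4]
  1-simplices (10): [v_0,v_1], [v_0,v_2], [v_0,v_3], [v_0,v_4], [v_1,v_2], [v_1,v_3], [v_1,v_4], [v_2,v_3], [v_2,v_4], [v_3,v_4]
  2-simplices (10): [v_0,v_1,v_2], [v_0,v_1,v_3], [v_0,v_1,v_4], [v_0,v_2,v_3], [v_0,v_2,v_4], [v_0,v_3,v_4], [v_1,v_2,v_3], [v_1,v_2,v_4], [v_1,v_3,v_4], [v_2,v_3,v_4]
  3-simplices (5): [v_0,v_1,v_2,v_3], [v_0,v_1,v_2,v_4], [v_0,v_1,v_3,v_4], [v_0,v_2,v_3,v_4], [v_1,v_2,v_3,v_4]

so the chain groups are C_0 ≅ Z^5, C_1 ≅ Z^10, C_2 ≅ Z^10, C_3 ≅ Z^5.

∂_1: C_1 → C_0 maps an edge to its endpoints' difference, ∂[p,q] = q − p.
The resulting 5×10 matrix has rank 4, and its Smith normal form has invariant factors (1,1,1,1).

The boundary map ∂_2: C_2 → C_1 acts by ∂[p,q,r] = [q,r] − [p,r] + [p,q]. For instance
  ∂[v_0,v_1,v_4] = [v_1,v_4] − [v_0,v_4] + [v_0,v_1],
  ∂[v_0,v_2,v_3] = [v_2,v_3] − [v_0,v_3] + [v_0,v_2].
This gives a 10×10 integer matrix of rank 6; reducing to Smith normal form yields diagonal entries (1,1,1,1,1,1).

∂_3: C_3 → C_2 sends each 3-simplex σ to the alternating sum Σ_i (−1)^i (σ with its i-th vertex removed). For instance
  ∂[v_0,v_1,v_2,v_4] = [v_1,v_2,v_4] − [v_0,v_2,v_4] + [v_0,v_1,v_4] − [v_0,v_1,v_2],
  ∂[v_0,v_1,v_2,v_3] = [v_1,v_2,v_3] − [v_0,v_2,v_3] + [v_0,v_1,v_3] − [v_0,v_1,v_2].
The resulting 10×5 matrix has rank 4, and its Smith normal form has invariant factors (1,1,1,1).

From H_k ≅ ker(∂_k) / im(∂_{k+1}) we obtain:

  H_0: rank C_0 − rank ∂_1 = 5 − 4 = 1, and the invariant factors of ∂_1 are all 1, so H_0 = Z.
  H_1: rank ker ∂_1 − rank ∂_2 = (10 − 4) − 6 = 0, and the invariant factors of ∂_2 are all 1, so H_1 = 0.
  H_2: rank ker ∂_2 − rank ∂_3 = (10 − 6) − 4 = 0, and the invariant factors of ∂_3 are all 1, so H_2 = 0.
  H_3: rank ker ∂_3 − rank ∂_4 = (5 − 4) − 0 = 1, and there is no ∂_4, so H_3 = Z.

(K is a triangulation of the 3-sphere S^3.)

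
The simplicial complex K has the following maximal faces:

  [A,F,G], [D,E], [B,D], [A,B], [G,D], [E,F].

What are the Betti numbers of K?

We work with the vertex ordering A < B < D < E < F < G. The simplices of K, each written with vertices in increasing order, are:

  0-simplices (6): A, B, D, E, F, G
  1-simplices (8): AB, AF, AG, BD, DE, DG, EF, FG
  2-simplices (1): AFG

Hence C_0 ≅ Z^6, C_1 ≅ Z^8, C_2 ≅ Z^1.

The boundary map ∂_1: C_1 → C_0 maps an edge to its endpoints' difference, ∂[p,q] = q − p.
The 6×8 boundary matrix has rank 5 and Smith normal form diag(1,1,1,1,1).

Boundary ∂_2: C_2 → C_1 sends each 2-simplex [p,q,r] to [q,r] − [p,r] + [p,q]. For instance
  ∂AFG = FG − AG + AF.
This gives a 8×1 integer matrix of rank 1; reducing to Smith normal form yields diagonal entries (1).

Computing H_k = (kernel of ∂_k) / (image of ∂_{k+1}):

  H_0: rank C_0 − rank ∂_1 = 6 − 5 = 1, and the invariant factors of ∂_1 are all 1, so H_0 = Z.
  H_1: rank ker ∂_1 − rank ∂_2 = (8 − 5) − 1 = 2, and the invariant factors of ∂_2 are all 1, so H_1 = Z^2.
  H_2: rank ker ∂_2 − rank ∂_3 = (1 − 1) − 0 = 0, and there is no ∂_3, so H_2 = 0.

As a check, the Euler characteristic is 6 − 8 + 1 = -1, which agrees with 1 − 2 + 0 = -1.

Hence the Betti numbers are b_0 = 1, b_1 = 2, b_2 = 0.

b_0 = 1, b_1 = 2, b_2 = 0.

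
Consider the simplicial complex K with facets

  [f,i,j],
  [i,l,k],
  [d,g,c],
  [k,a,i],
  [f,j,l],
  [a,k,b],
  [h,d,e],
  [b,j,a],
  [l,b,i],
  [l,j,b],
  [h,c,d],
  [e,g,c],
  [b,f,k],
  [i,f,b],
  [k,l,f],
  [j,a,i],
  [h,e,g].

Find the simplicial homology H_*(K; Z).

H_0 ≅ Z^2,  H_1 ≅ Z × Z/2,  H_2 = 0.

We work with the vertex ordering a < b < c < d < e < f < g < h < i < j < k < l. The simplices of K, each written with vertices in increasing order, are:

  0-simplices (12): a, b, c, d, e, f, g, h, i, j, k, l
  1-simplices (28): ab, ai, aj, ak, bf, bi, bj, bk, bl, cd, ce, cg, ch, de, dg, dh, eg, eh, fi, fj, fk, fl, gh, ij, ik, il, jl, kl
  2-simplices (17): abj, abk, aij, aik, bfi, bfk, bil, bjl, cdg, cdh, ceg, deh, egh, fij, fjl, fkl, ikl

so the chain groups are C_0 ≅ Z^12, C_1 ≅ Z^28, C_2 ≅ Z^17.

Boundary ∂_1: C_1 → C_0 is given by ∂[p,q] = [q] − [p].
As a 12×28 matrix over Z this has rank 10, with invariant factors (1,1,1,1,1,1,1,1,1,1).

Boundary ∂_2: C_2 → C_1 acts by ∂[p,q,r] = [q,r] − [p,r] + [p,q]. For instance
  ∂cdg = dg − cg + cd,
  ∂abk = bk − ak + ab.
This gives a 28×17 integer matrix of rank 17; reducing to Smith normal form yields diagonal entries (1,1,1,1,1,1,1,1,1,1,1,1,1,1,1,1,2).

Computing H_k = (kernel of ∂_k) / (image of ∂_{k+1}):

  H_0: rank C_0 − rank ∂_1 = 12 − 10 = 2, and the invariant factors of ∂_1 are all 1, so H_0 ≅ Z^2.
  H_1: rank ker ∂_1 − rank ∂_2 = (28 − 10) − 17 = 1, and ∂_2 has invariant factor 2 > 1, so H_1 ≅ Z × Z/2.
  H_2: rank ker ∂_2 − rank ∂_3 = (17 − 17) − 0 = 0, and there is no ∂_3, so H_2 ≅ 0.

As a check, the Euler characteristic is 12 − 28 + 17 = 1, which agrees with 2 − 1 + 0 = 1.
(K is a triangulation of the disjoint union of the Möbius band and the real projective plane RP^2.)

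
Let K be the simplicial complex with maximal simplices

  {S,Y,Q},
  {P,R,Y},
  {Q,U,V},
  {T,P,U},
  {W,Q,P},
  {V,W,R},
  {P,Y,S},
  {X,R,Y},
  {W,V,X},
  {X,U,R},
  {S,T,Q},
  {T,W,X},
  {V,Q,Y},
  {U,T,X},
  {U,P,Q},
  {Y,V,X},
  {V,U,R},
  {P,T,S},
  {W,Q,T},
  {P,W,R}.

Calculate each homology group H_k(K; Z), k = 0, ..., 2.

We work with the vertex ordering P < Q < R < S < T < U < V < W < X < Y. The simplices of K, each written with vertices in increasing order, are:

  0-simplices (10): P, Q, R, S, T, U, V, W, X, Y
  1-simplices (30): PQ, PR, PS, PT, PU, PW, PY, QS, QT, QU, QV, QW, QY, RU, RV, RW, RX, RY, ST, SY, TU, TW, TX, UV, UX, VW, VX, VY, WX, XY
  2-simplices (20): PQU, PQW, PRW, PRY, PST, PSY, PTU, QST, QSY, QTW, QUV, QVY, RUV, RUX, RVW, RXY, TUX, TWX, VWX, VXY

giving chain groups C_0 ≅ Z^10, C_1 ≅ Z^30, C_2 ≅ Z^20.

Boundary ∂_1: C_1 → C_0 sends each edge [p,q] (with p < q) to q − p.
As a 10×30 matrix over Z this has rank 9, with invariant factors (1,1,1,1,1,1,1,1,1).

∂_2: C_2 → C_1 sends each 2-simplex [p,q,r] to [q,r] − [p,r] + [p,q]. For instance
  ∂VWX = WX − VX + VW,
  ∂RVW = VW − RW + RV.
This gives a 30×20 integer matrix of rank 20; reducing to Smith normal form yields diagonal entries (1,1,1,1,1,1,1,1,1,1,1,1,1,1,1,1,1,1,1,2).

Reading off H_k = ker ∂_k / im ∂_{k+1}:

  H_0: rank C_0 − rank ∂_1 = 10 − 9 = 1, and the invariant factors of ∂_1 are all 1, so H_0 ≅ Z.
  H_1: rank ker ∂_1 − rank ∂_2 = (30 − 9) − 20 = 1, and ∂_2 has invariant factor 2 > 1, so H_1 ≅ Z ⊕ Z/2.
  H_2: rank ker ∂_2 − rank ∂_3 = (20 − 20) − 0 = 0, and there is no ∂_3, so H_2 ≅ 0.

As a check, the Euler characteristic is 10 − 30 + 20 = 0, which agrees with 1 − 1 + 0 = 0.
(K is a triangulation of the Klein bottle.)

H_0 ≅ Z,  H_1 ≅ Z ⊕ Z/2,  H_2 = 0.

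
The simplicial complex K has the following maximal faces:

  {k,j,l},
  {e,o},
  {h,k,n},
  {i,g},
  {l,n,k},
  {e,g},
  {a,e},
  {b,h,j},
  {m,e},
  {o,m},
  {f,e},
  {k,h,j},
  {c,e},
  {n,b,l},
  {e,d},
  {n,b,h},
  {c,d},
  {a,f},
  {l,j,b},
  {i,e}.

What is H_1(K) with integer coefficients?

K has 15 vertices, 24 edges, 8 triangles.
rank ∂_1 = 13, rank ∂_2 = 7 ⇒ b_1 = 24 − 13 − 7 = 4; all invariant factors of ∂_2 are 1 so no torsion. So H_1 ≅ Z^4.

H_1 = Z^4.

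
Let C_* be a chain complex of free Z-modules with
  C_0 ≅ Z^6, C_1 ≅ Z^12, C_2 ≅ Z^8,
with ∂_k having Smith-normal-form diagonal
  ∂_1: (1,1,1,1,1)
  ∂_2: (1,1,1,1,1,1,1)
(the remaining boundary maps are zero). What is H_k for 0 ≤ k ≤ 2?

H_0: b_0 = 6 − 0 − 5 = 1; torsion from ∂_1 factors > 1: none. So H_0 ≅ Z.
H_1: b_1 = 12 − 5 − 7 = 0; torsion from ∂_2 factors > 1: none. So H_1 ≅ 0.
H_2: b_2 = 8 − 7 − 0 = 1; torsion from ∂_3 factors > 1: none. So H_2 ≅ Z.

H_0 ≅ Z,  H_1 = 0,  H_2 ≅ Z.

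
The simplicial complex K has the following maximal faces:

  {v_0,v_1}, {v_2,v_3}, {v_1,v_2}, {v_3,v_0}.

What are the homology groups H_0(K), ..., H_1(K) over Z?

H_0 = Z,  H_1 = Z.

Take the total order v_0 < v_1 < v_2 < v_3 on the vertex set. Then K (dimension 1) consists of the simplices:

  0-simplices (4): [v_0], [v_1], [v_2], [v_3]
  1-simplices (4): [v_0,v_1], [v_0,v_3], [v_1,v_2], [v_2,v_3]

giving chain groups C_0 ≅ Z^4, C_1 ≅ Z^4.

∂_1: C_1 → C_0 maps an edge to its endpoints' difference, ∂[p,q] = q − p.
The resulting 4×4 matrix has rank 3, and its Smith normal form has invariant factors (1,1,1).

Reading off H_k = ker ∂_k / im ∂_{k+1}:

  H_0: rank C_0 − rank ∂_1 = 4 − 3 = 1, and the invariant factors of ∂_1 are all 1, so H_0 = Z.
  H_1: rank ker ∂_1 − rank ∂_2 = (4 − 3) − 0 = 1, and there is no ∂_2, so H_1 = Z.

As a check, the Euler characteristic is 4 − 4 = 0, which agrees with 1 − 1 = 0.
(K is a triangulation of the circle S^1.)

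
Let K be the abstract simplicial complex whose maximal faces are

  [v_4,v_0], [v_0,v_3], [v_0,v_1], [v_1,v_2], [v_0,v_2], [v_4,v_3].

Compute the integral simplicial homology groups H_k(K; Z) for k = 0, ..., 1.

H_0 ≅ Z,  H_1 ≅ Z^2.

Take the total order v_0 < v_1 < v_2 < v_3 < v_4 on the vertex set. Then K (dimension 1) consists of the simplices:

  0-simplices (5): [v_0], [v_1], [v_2], [v_3], [v_4]
  1-simplices (6): [v_0,v_1], [v_0,v_2], [v_0,v_3], [v_0,v_4], [v_1,v_2], [v_3,v_4]

Hence C_0 ≅ Z^5, C_1 ≅ Z^6.

The boundary map ∂_1: C_1 → C_0 is given by ∂[p,q] = [q] − [p]. For instance
  ∂[v_3,v_4] = [v_4] − [v_3].
The resulting 5×6 matrix has rank 4, and its Smith normal form has invariant factors (1,1,1,1).

From H_k ≅ ker(∂_k) / im(∂_{k+1}) we obtain:

  H_0: rank C_0 − rank ∂_1 = 5 − 4 = 1, and the invariant factors of ∂_1 are all 1, so H_0 ≅ Z.
  H_1: rank ker ∂_1 − rank ∂_2 = (6 − 4) − 0 = 2, and there is no ∂_2, so H_1 ≅ Z^2.

(K is a triangulation of a wedge of 2 circles.)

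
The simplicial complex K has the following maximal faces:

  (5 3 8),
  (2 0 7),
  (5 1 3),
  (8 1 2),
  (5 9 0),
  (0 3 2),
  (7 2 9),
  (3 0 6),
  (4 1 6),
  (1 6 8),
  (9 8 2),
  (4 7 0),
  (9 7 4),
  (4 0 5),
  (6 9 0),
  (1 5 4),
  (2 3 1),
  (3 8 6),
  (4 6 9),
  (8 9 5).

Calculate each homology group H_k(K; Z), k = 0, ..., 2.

Take the total order 0 < 1 < 2 < 3 < 4 < 5 < 6 < 7 < 8 < 9 on the vertex set. Then K (dimension 2) consists of the simplices:

  0-simplices (10): [0], [1], [2], [3], [4], [5], [6], [7], [8], [9]
  1-simplices (30): (30 of them)
  2-simplices (20): (20 of them)

giving chain groups C_0 ≅ Z^10, C_1 ≅ Z^30, C_2 ≅ Z^20.

The boundary map ∂_1: C_1 → C_0 sends each edge [p,q] (with p < q) to q − p. For instance
  ∂[2,3] = [3] − [2].
The 10×30 boundary matrix has rank 9 and Smith normal form diag(1,1,1,1,1,1,1,1,1).

The boundary map ∂_2: C_2 → C_1 acts by ∂[p,q,r] = [q,r] − [p,r] + [p,q]. For instance
  ∂[3,6,8] = [6,8] − [3,8] + [3,6],
  ∂[0,6,9] = [6,9] − [0,9] + [0,6].
The 30×20 boundary matrix has rank 20 and Smith normal form diag(1,1,1,1,1,1,1,1,1,1,1,1,1,1,1,1,1,1,1,2).

Computing H_k = (kernel of ∂_k) / (image of ∂_{k+1}):

  H_0: rank C_0 − rank ∂_1 = 10 − 9 = 1, and the invariant factors of ∂_1 are all 1, so H_0 ≅ Z.
  H_1: rank ker ∂_1 − rank ∂_2 = (30 − 9) − 20 = 1, and ∂_2 has invariant factor 2 > 1, so H_1 ≅ Z ⊕ Z/2.
  H_2: rank ker ∂_2 − rank ∂_3 = (20 − 20) − 0 = 0, and there is no ∂_3, so H_2 ≅ 0.

As a check, the Euler characteristic is 10 − 30 + 20 = 0, which agrees with 1 − 1 + 0 = 0.

H_0 = Z,  H_1 = Z ⊕ Z/2,  H_2 = 0.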